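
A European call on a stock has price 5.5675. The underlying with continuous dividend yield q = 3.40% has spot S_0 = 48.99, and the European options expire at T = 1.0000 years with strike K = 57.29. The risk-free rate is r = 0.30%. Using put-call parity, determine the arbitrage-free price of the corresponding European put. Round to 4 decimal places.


Answer: Put price = 15.3335

Derivation:
Put-call parity: C - P = S_0 * exp(-qT) - K * exp(-rT).
S_0 * exp(-qT) = 48.9900 * 0.96657150 = 47.35233801
K * exp(-rT) = 57.2900 * 0.99700450 = 57.11838755
P = C - S*exp(-qT) + K*exp(-rT)
P = 5.5675 - 47.35233801 + 57.11838755 = 15.3335


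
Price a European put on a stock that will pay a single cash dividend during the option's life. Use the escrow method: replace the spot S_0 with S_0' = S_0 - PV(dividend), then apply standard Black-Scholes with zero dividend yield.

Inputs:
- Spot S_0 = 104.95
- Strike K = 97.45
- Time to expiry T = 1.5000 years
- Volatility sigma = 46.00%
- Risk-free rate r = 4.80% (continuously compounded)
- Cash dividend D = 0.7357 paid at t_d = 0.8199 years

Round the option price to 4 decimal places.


PV(D) = D * exp(-r * t_d) = 0.7357 * 0.96140916 = 0.70730872
S_0' = S_0 - PV(D) = 104.9500 - 0.70730872 = 104.24269128
d1 = (ln(S_0'/K) + (r + sigma^2/2)*T) / (sigma*sqrt(T)) = 0.52909391
d2 = d1 - sigma*sqrt(T) = -0.03428873
exp(-rT) = 0.93053090
N(-d1) = 0.29837015; N(-d2) = 0.51367654
P = K * exp(-rT) * N(-d2) - S_0' * N(-d1) = 97.4500 * 0.93053090 * 0.51367654 - 104.24269128 * 0.29837015 = 15.4774

Answer: Price = 15.4774


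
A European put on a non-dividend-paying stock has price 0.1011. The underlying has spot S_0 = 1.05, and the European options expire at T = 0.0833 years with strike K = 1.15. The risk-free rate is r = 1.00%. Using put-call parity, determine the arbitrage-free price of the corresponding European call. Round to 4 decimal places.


Put-call parity: C - P = S_0 * exp(-qT) - K * exp(-rT).
S_0 * exp(-qT) = 1.0500 * 1.00000000 = 1.05000000
K * exp(-rT) = 1.1500 * 0.99916735 = 1.14904245
C = P + S*exp(-qT) - K*exp(-rT)
C = 0.1011 + 1.05000000 - 1.14904245 = 0.0021

Answer: Call price = 0.0021


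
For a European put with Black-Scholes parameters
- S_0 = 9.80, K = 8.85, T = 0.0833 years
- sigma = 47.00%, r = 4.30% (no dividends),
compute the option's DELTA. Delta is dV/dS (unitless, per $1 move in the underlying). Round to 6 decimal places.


d1 = 0.8459061080; d2 = 0.7102559329
phi(d1) = 0.2789515676; exp(-qT) = 1.0000000000; exp(-rT) = 0.9964245074
N(-d1) = 0.1988025624
Delta = -exp(-qT) * N(-d1) = -1.0000000000 * 0.1988025624 = -0.198803

Answer: Delta = -0.198803


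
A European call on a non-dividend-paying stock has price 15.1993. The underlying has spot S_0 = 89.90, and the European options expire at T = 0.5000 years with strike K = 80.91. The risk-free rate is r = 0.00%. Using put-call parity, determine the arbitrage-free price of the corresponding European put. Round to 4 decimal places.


Answer: Put price = 6.2093

Derivation:
Put-call parity: C - P = S_0 * exp(-qT) - K * exp(-rT).
S_0 * exp(-qT) = 89.9000 * 1.00000000 = 89.90000000
K * exp(-rT) = 80.9100 * 1.00000000 = 80.91000000
P = C - S*exp(-qT) + K*exp(-rT)
P = 15.1993 - 89.90000000 + 80.91000000 = 6.2093


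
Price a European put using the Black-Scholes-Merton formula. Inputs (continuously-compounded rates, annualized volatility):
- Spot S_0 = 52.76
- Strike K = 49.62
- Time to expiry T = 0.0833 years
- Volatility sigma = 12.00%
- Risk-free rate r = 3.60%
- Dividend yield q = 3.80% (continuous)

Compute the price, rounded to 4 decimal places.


d1 = (ln(S/K) + (r - q + 0.5*sigma^2) * T) / (sigma * sqrt(T)) = 1.78415297
d2 = d1 - sigma * sqrt(T) = 1.74951888
exp(-rT) = 0.99700569; exp(-qT) = 0.99683960
P = K * exp(-rT) * N(-d2) - S_0 * exp(-qT) * N(-d1)
N(-d1) = 0.03719941; N(-d2) = 0.04010068
P = 49.6200 * 0.99700569 * 0.04010068 - 52.7600 * 0.99683960 * 0.03719941 = 0.0274

Answer: Price = 0.0274


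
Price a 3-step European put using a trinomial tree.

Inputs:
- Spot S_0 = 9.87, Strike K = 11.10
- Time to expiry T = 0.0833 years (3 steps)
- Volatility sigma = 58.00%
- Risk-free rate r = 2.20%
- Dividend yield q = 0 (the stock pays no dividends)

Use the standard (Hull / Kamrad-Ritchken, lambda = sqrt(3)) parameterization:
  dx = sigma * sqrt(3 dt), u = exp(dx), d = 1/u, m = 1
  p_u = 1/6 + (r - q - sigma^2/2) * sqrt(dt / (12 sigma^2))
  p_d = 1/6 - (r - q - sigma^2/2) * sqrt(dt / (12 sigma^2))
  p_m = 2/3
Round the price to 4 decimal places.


Answer: Price = V(0,0) = 1.4818

Derivation:
dt = T/N = 0.027767; dx = sigma*sqrt(3*dt) = 0.167398
u = exp(dx) = 1.182225; d = 1/u = 0.845863
p_u = 0.154541, p_m = 0.666667, p_d = 0.178792
Discount per step: exp(-r*dt) = 0.999389
Stock lattice S(k, j) with j the centered position index:
  k=0: S(0,+0) = 9.8700
  k=1: S(1,-1) = 8.3487; S(1,+0) = 9.8700; S(1,+1) = 11.6686
  k=2: S(2,-2) = 7.0618; S(2,-1) = 8.3487; S(2,+0) = 9.8700; S(2,+1) = 11.6686; S(2,+2) = 13.7949
  k=3: S(3,-3) = 5.9733; S(3,-2) = 7.0618; S(3,-1) = 8.3487; S(3,+0) = 9.8700; S(3,+1) = 11.6686; S(3,+2) = 13.7949; S(3,+3) = 16.3086
Terminal payoffs V(N, j) = max(K - S_T, 0):
  V(3,-3) = 5.126664; V(3,-2) = 4.038174; V(3,-1) = 2.751334; V(3,+0) = 1.230000; V(3,+1) = 0.000000; V(3,+2) = 0.000000; V(3,+3) = 0.000000
Backward induction: V(k, j) = exp(-r*dt) * [p_u * V(k+1, j+1) + p_m * V(k+1, j) + p_d * V(k+1, j-1)]
  V(2,-2) = exp(-r*dt) * [p_u*2.751334 + p_m*4.038174 + p_d*5.126664] = 4.031454
  V(2,-1) = exp(-r*dt) * [p_u*1.230000 + p_m*2.751334 + p_d*4.038174] = 2.744624
  V(2,+0) = exp(-r*dt) * [p_u*0.000000 + p_m*1.230000 + p_d*2.751334] = 1.311115
  V(2,+1) = exp(-r*dt) * [p_u*0.000000 + p_m*0.000000 + p_d*1.230000] = 0.219780
  V(2,+2) = exp(-r*dt) * [p_u*0.000000 + p_m*0.000000 + p_d*0.000000] = 0.000000
  V(1,-1) = exp(-r*dt) * [p_u*1.311115 + p_m*2.744624 + p_d*4.031454] = 2.751481
  V(1,+0) = exp(-r*dt) * [p_u*0.219780 + p_m*1.311115 + p_d*2.744624] = 1.397904
  V(1,+1) = exp(-r*dt) * [p_u*0.000000 + p_m*0.219780 + p_d*1.311115] = 0.380704
  V(0,+0) = exp(-r*dt) * [p_u*0.380704 + p_m*1.397904 + p_d*2.751481] = 1.481808


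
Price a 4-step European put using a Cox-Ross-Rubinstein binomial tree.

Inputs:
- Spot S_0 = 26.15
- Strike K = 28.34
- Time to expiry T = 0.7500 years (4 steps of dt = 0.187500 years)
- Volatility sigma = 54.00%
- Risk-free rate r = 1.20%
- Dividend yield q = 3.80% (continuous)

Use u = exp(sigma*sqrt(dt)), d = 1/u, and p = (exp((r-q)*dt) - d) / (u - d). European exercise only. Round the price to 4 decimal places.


dt = T/N = 0.187500
u = exp(sigma*sqrt(dt)) = 1.263426; d = 1/u = 0.791499
p = (exp((r-q)*dt) - d) / (u - d) = 0.431503
Discount per step: exp(-r*dt) = 0.997753
Stock lattice S(k, i) with i counting down-moves:
  k=0: S(0,0) = 26.1500
  k=1: S(1,0) = 33.0386; S(1,1) = 20.6977
  k=2: S(2,0) = 41.7418; S(2,1) = 26.1500; S(2,2) = 16.3822
  k=3: S(3,0) = 52.7377; S(3,1) = 33.0386; S(3,2) = 20.6977; S(3,3) = 12.9665
  k=4: S(4,0) = 66.6301; S(4,1) = 41.7418; S(4,2) = 26.1500; S(4,3) = 16.3822; S(4,4) = 10.2630
Terminal payoffs V(N, i) = max(K - S_T, 0):
  V(4,0) = 0.000000; V(4,1) = 0.000000; V(4,2) = 2.190000; V(4,3) = 11.957798; V(4,4) = 18.077035
Backward induction: V(k, i) = exp(-r*dt) * [p * V(k+1, i) + (1-p) * V(k+1, i+1)].
  V(3,0) = exp(-r*dt) * [p*0.000000 + (1-p)*0.000000] = 0.000000
  V(3,1) = exp(-r*dt) * [p*0.000000 + (1-p)*2.190000] = 1.242210
  V(3,2) = exp(-r*dt) * [p*2.190000 + (1-p)*11.957798] = 7.725559
  V(3,3) = exp(-r*dt) * [p*11.957798 + (1-p)*18.077035] = 15.401871
  V(2,0) = exp(-r*dt) * [p*0.000000 + (1-p)*1.242210] = 0.704605
  V(2,1) = exp(-r*dt) * [p*1.242210 + (1-p)*7.725559] = 4.916897
  V(2,2) = exp(-r*dt) * [p*7.725559 + (1-p)*15.401871] = 12.062346
  V(1,0) = exp(-r*dt) * [p*0.704605 + (1-p)*4.916897] = 3.092313
  V(1,1) = exp(-r*dt) * [p*4.916897 + (1-p)*12.062346] = 8.958881
  V(0,0) = exp(-r*dt) * [p*3.092313 + (1-p)*8.958881] = 6.412992

Answer: Price = V(0,0) = 6.4130


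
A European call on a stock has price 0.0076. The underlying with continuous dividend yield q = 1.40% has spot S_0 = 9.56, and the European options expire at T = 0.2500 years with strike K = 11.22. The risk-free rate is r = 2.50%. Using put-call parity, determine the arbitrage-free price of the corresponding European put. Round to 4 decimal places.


Answer: Put price = 1.6311

Derivation:
Put-call parity: C - P = S_0 * exp(-qT) - K * exp(-rT).
S_0 * exp(-qT) = 9.5600 * 0.99650612 = 9.52659849
K * exp(-rT) = 11.2200 * 0.99376949 = 11.15009368
P = C - S*exp(-qT) + K*exp(-rT)
P = 0.0076 - 9.52659849 + 11.15009368 = 1.6311


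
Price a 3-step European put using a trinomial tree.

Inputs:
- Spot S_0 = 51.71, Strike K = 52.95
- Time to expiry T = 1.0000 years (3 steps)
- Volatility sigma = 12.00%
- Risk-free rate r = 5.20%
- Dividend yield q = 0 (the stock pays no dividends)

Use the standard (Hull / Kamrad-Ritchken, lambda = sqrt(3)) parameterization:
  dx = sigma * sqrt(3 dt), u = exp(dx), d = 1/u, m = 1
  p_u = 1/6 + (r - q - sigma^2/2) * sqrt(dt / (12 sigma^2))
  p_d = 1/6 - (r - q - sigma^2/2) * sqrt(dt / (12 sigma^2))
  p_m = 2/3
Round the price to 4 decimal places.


dt = T/N = 0.333333; dx = sigma*sqrt(3*dt) = 0.120000
u = exp(dx) = 1.127497; d = 1/u = 0.886920
p_u = 0.228889, p_m = 0.666667, p_d = 0.104444
Discount per step: exp(-r*dt) = 0.982816
Stock lattice S(k, j) with j the centered position index:
  k=0: S(0,+0) = 51.7100
  k=1: S(1,-1) = 45.8627; S(1,+0) = 51.7100; S(1,+1) = 58.3029
  k=2: S(2,-2) = 40.6765; S(2,-1) = 45.8627; S(2,+0) = 51.7100; S(2,+1) = 58.3029; S(2,+2) = 65.7363
  k=3: S(3,-3) = 36.0768; S(3,-2) = 40.6765; S(3,-1) = 45.8627; S(3,+0) = 51.7100; S(3,+1) = 58.3029; S(3,+2) = 65.7363; S(3,+3) = 74.1175
Terminal payoffs V(N, j) = max(K - S_T, 0):
  V(3,-3) = 16.873157; V(3,-2) = 12.273473; V(3,-1) = 7.087344; V(3,+0) = 1.240000; V(3,+1) = 0.000000; V(3,+2) = 0.000000; V(3,+3) = 0.000000
Backward induction: V(k, j) = exp(-r*dt) * [p_u * V(k+1, j+1) + p_m * V(k+1, j) + p_d * V(k+1, j-1)]
  V(2,-2) = exp(-r*dt) * [p_u*7.087344 + p_m*12.273473 + p_d*16.873157] = 11.368073
  V(2,-1) = exp(-r*dt) * [p_u*1.240000 + p_m*7.087344 + p_d*12.273473] = 6.182517
  V(2,+0) = exp(-r*dt) * [p_u*0.000000 + p_m*1.240000 + p_d*7.087344] = 1.539975
  V(2,+1) = exp(-r*dt) * [p_u*0.000000 + p_m*0.000000 + p_d*1.240000] = 0.127286
  V(2,+2) = exp(-r*dt) * [p_u*0.000000 + p_m*0.000000 + p_d*0.000000] = 0.000000
  V(1,-1) = exp(-r*dt) * [p_u*1.539975 + p_m*6.182517 + p_d*11.368073] = 5.564206
  V(1,+0) = exp(-r*dt) * [p_u*0.127286 + p_m*1.539975 + p_d*6.182517] = 1.672275
  V(1,+1) = exp(-r*dt) * [p_u*0.000000 + p_m*0.127286 + p_d*1.539975] = 0.241477
  V(0,+0) = exp(-r*dt) * [p_u*0.241477 + p_m*1.672275 + p_d*5.564206] = 1.721178

Answer: Price = V(0,0) = 1.7212


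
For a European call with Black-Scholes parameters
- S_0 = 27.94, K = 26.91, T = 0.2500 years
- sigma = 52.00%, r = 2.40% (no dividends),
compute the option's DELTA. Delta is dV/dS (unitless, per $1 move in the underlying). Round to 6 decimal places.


Answer: Delta = 0.616974

Derivation:
d1 = 0.2975438042; d2 = 0.0375438042
phi(d1) = 0.3816677967; exp(-qT) = 1.0000000000; exp(-rT) = 0.9940179641
N(d1) = 0.6169743148
Delta = exp(-qT) * N(d1) = 1.0000000000 * 0.6169743148 = 0.616974


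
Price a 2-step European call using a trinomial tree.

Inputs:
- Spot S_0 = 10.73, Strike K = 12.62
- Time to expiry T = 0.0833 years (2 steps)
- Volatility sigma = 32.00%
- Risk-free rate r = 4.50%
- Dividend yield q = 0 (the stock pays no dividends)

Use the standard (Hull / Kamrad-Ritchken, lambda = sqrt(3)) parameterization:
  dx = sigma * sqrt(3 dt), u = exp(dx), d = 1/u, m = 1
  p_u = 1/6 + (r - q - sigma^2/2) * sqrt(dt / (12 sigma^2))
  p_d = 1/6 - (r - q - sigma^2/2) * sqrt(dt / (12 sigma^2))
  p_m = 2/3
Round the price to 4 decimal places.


dt = T/N = 0.041650; dx = sigma*sqrt(3*dt) = 0.113114
u = exp(dx) = 1.119760; d = 1/u = 0.893048
p_u = 0.165525, p_m = 0.666667, p_d = 0.167808
Discount per step: exp(-r*dt) = 0.998128
Stock lattice S(k, j) with j the centered position index:
  k=0: S(0,+0) = 10.7300
  k=1: S(1,-1) = 9.5824; S(1,+0) = 10.7300; S(1,+1) = 12.0150
  k=2: S(2,-2) = 8.5576; S(2,-1) = 9.5824; S(2,+0) = 10.7300; S(2,+1) = 12.0150; S(2,+2) = 13.4539
Terminal payoffs V(N, j) = max(S_T - K, 0):
  V(2,-2) = 0.000000; V(2,-1) = 0.000000; V(2,+0) = 0.000000; V(2,+1) = 0.000000; V(2,+2) = 0.833946
Backward induction: V(k, j) = exp(-r*dt) * [p_u * V(k+1, j+1) + p_m * V(k+1, j) + p_d * V(k+1, j-1)]
  V(1,-1) = exp(-r*dt) * [p_u*0.000000 + p_m*0.000000 + p_d*0.000000] = 0.000000
  V(1,+0) = exp(-r*dt) * [p_u*0.000000 + p_m*0.000000 + p_d*0.000000] = 0.000000
  V(1,+1) = exp(-r*dt) * [p_u*0.833946 + p_m*0.000000 + p_d*0.000000] = 0.137781
  V(0,+0) = exp(-r*dt) * [p_u*0.137781 + p_m*0.000000 + p_d*0.000000] = 0.022763

Answer: Price = V(0,0) = 0.0228


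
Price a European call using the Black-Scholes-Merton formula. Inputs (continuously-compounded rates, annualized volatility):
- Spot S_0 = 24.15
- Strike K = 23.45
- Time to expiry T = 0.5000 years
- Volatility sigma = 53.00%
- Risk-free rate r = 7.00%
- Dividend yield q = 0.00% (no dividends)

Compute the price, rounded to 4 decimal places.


d1 = (ln(S/K) + (r - q + 0.5*sigma^2) * T) / (sigma * sqrt(T)) = 0.35926064
d2 = d1 - sigma * sqrt(T) = -0.01550596
exp(-rT) = 0.96560542; exp(-qT) = 1.00000000
C = S_0 * exp(-qT) * N(d1) - K * exp(-rT) * N(d2)
N(d1) = 0.64029994; N(d2) = 0.49381427
C = 24.1500 * 1.00000000 * 0.64029994 - 23.4500 * 0.96560542 * 0.49381427 = 4.2816

Answer: Price = 4.2816


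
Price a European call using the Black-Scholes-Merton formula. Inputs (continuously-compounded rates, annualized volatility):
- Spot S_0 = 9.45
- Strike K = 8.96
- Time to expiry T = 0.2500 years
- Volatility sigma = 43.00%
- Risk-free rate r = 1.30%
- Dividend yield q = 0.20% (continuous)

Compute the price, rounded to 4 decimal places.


Answer: Price = 1.0702

Derivation:
d1 = (ln(S/K) + (r - q + 0.5*sigma^2) * T) / (sigma * sqrt(T)) = 0.36793960
d2 = d1 - sigma * sqrt(T) = 0.15293960
exp(-rT) = 0.99675528; exp(-qT) = 0.99950012
C = S_0 * exp(-qT) * N(d1) - K * exp(-rT) * N(d2)
N(d1) = 0.64354087; N(d2) = 0.56077705
C = 9.4500 * 0.99950012 * 0.64354087 - 8.9600 * 0.99675528 * 0.56077705 = 1.0702


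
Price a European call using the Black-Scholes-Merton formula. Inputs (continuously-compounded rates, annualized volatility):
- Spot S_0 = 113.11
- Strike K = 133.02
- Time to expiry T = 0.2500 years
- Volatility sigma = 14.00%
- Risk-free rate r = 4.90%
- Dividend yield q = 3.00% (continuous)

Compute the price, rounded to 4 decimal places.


Answer: Price = 0.0361

Derivation:
d1 = (ln(S/K) + (r - q + 0.5*sigma^2) * T) / (sigma * sqrt(T)) = -2.21340995
d2 = d1 - sigma * sqrt(T) = -2.28340995
exp(-rT) = 0.98782473; exp(-qT) = 0.99252805
C = S_0 * exp(-qT) * N(d1) - K * exp(-rT) * N(d2)
N(d1) = 0.01343470; N(d2) = 0.01120312
C = 113.1100 * 0.99252805 * 0.01343470 - 133.0200 * 0.98782473 * 0.01120312 = 0.0361


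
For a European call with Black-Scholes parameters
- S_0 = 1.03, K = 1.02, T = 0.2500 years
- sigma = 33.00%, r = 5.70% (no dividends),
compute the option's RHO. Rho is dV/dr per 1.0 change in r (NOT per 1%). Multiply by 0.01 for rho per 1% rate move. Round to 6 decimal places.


Answer: Rho = 0.132009

Derivation:
d1 = 0.2279919694; d2 = 0.0629919694
phi(d1) = 0.3887072839; exp(-qT) = 1.0000000000; exp(-rT) = 0.9858510507
N(d2) = 0.5251135504
Rho = K*T*exp(-rT)*N(d2) = 1.0200 * 0.2500 * 0.9858510507 * 0.5251135504 = 0.132009


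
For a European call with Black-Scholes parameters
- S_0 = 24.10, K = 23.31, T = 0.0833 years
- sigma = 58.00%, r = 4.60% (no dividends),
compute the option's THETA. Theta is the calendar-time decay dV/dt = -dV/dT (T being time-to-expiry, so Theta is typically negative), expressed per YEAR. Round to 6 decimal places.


Answer: Theta = -9.812395

Derivation:
d1 = 0.3056919463; d2 = 0.1382938579
phi(d1) = 0.3807309519; exp(-qT) = 1.0000000000; exp(-rT) = 0.9961755320
Theta = -S*exp(-qT)*phi(d1)*sigma/(2*sqrt(T)) - r*K*exp(-rT)*N(d2) + q*S*exp(-qT)*N(d1)
N(d1) = 0.6200803971; N(d2) = 0.5549959102; sqrt(T) = 0.2886173938
Term 1 = -24.1000 * 1.0000000000 * 0.3807309519 * 0.5800 / (2 * 0.2886173938) = -9.2195712386
Term 2 = -0.0460 * 23.3100 * 0.9961755320 * 0.5549959102 = -0.5928239741
Term 3 = 0 (no dividend yield, q = 0)
Theta = -9.2195712386 + (-0.5928239741) + (0.0000000000) = -9.812395


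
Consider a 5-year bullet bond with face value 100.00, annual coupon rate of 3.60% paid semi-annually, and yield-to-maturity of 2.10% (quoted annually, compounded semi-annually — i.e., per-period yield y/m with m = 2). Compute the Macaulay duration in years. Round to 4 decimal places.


Answer: Macaulay duration = 4.6359 years

Derivation:
Coupon per period c = face * coupon_rate / m = 1.800000
Periods per year m = 2; per-period yield y/m = 0.010500
Number of cashflows N = 10
Cashflows (t years, CF_t, discount factor 1/(1+y/m)^(m*t), PV):
  t = 0.5000: CF_t = 1.800000, DF = 0.989609, PV = 1.781296
  t = 1.0000: CF_t = 1.800000, DF = 0.979326, PV = 1.762787
  t = 1.5000: CF_t = 1.800000, DF = 0.969150, PV = 1.744470
  t = 2.0000: CF_t = 1.800000, DF = 0.959080, PV = 1.726344
  t = 2.5000: CF_t = 1.800000, DF = 0.949114, PV = 1.708405
  t = 3.0000: CF_t = 1.800000, DF = 0.939252, PV = 1.690653
  t = 3.5000: CF_t = 1.800000, DF = 0.929492, PV = 1.673086
  t = 4.0000: CF_t = 1.800000, DF = 0.919834, PV = 1.655701
  t = 4.5000: CF_t = 1.800000, DF = 0.910276, PV = 1.638497
  t = 5.0000: CF_t = 101.800000, DF = 0.900818, PV = 91.703223
Price P = sum_t PV_t = 107.084463
Macaulay numerator sum_t t * PV_t:
  t * PV_t at t = 0.5000: 0.890648
  t * PV_t at t = 1.0000: 1.762787
  t * PV_t at t = 1.5000: 2.616705
  t * PV_t at t = 2.0000: 3.452687
  t * PV_t at t = 2.5000: 4.271013
  t * PV_t at t = 3.0000: 5.071960
  t * PV_t at t = 3.5000: 5.855801
  t * PV_t at t = 4.0000: 6.622805
  t * PV_t at t = 4.5000: 7.373236
  t * PV_t at t = 5.0000: 458.516115
Macaulay duration D = (sum_t t * PV_t) / P = 496.433759 / 107.084463 = 4.635908


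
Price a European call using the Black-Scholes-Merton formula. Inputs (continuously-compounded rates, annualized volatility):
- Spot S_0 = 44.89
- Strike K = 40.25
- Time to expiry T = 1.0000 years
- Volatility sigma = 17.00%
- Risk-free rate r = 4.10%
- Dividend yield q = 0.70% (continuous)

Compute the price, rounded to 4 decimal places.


d1 = (ln(S/K) + (r - q + 0.5*sigma^2) * T) / (sigma * sqrt(T)) = 0.92679441
d2 = d1 - sigma * sqrt(T) = 0.75679441
exp(-rT) = 0.95982913; exp(-qT) = 0.99302444
C = S_0 * exp(-qT) * N(d1) - K * exp(-rT) * N(d2)
N(d1) = 0.82298335; N(d2) = 0.77541348
C = 44.8900 * 0.99302444 * 0.82298335 - 40.2500 * 0.95982913 * 0.77541348 = 6.7294

Answer: Price = 6.7294


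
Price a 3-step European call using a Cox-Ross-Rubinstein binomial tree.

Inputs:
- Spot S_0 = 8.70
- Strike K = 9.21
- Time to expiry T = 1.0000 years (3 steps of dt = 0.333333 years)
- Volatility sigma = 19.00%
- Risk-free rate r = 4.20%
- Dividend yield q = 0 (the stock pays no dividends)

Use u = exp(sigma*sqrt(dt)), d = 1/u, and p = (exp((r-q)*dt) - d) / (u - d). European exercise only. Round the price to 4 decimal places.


dt = T/N = 0.333333
u = exp(sigma*sqrt(dt)) = 1.115939; d = 1/u = 0.896106
p = (exp((r-q)*dt) - d) / (u - d) = 0.536736
Discount per step: exp(-r*dt) = 0.986098
Stock lattice S(k, i) with i counting down-moves:
  k=0: S(0,0) = 8.7000
  k=1: S(1,0) = 9.7087; S(1,1) = 7.7961
  k=2: S(2,0) = 10.8343; S(2,1) = 8.7000; S(2,2) = 6.9862
  k=3: S(3,0) = 12.0904; S(3,1) = 9.7087; S(3,2) = 7.7961; S(3,3) = 6.2603
Terminal payoffs V(N, i) = max(S_T - K, 0):
  V(3,0) = 2.880411; V(3,1) = 0.498673; V(3,2) = 0.000000; V(3,3) = 0.000000
Backward induction: V(k, i) = exp(-r*dt) * [p * V(k+1, i) + (1-p) * V(k+1, i+1)].
  V(2,0) = exp(-r*dt) * [p*2.880411 + (1-p)*0.498673] = 1.752332
  V(2,1) = exp(-r*dt) * [p*0.498673 + (1-p)*0.000000] = 0.263934
  V(2,2) = exp(-r*dt) * [p*0.000000 + (1-p)*0.000000] = 0.000000
  V(1,0) = exp(-r*dt) * [p*1.752332 + (1-p)*0.263934] = 1.048035
  V(1,1) = exp(-r*dt) * [p*0.263934 + (1-p)*0.000000] = 0.139694
  V(0,0) = exp(-r*dt) * [p*1.048035 + (1-p)*0.139694] = 0.618513

Answer: Price = V(0,0) = 0.6185


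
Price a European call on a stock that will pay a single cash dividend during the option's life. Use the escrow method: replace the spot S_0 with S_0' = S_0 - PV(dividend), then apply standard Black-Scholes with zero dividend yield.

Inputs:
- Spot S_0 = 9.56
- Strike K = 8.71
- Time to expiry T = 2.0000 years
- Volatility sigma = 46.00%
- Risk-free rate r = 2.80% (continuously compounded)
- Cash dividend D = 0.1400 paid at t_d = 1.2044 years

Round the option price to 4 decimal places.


PV(D) = D * exp(-r * t_d) = 0.1400 * 0.96683909 = 0.13535747
S_0' = S_0 - PV(D) = 9.5600 - 0.13535747 = 9.42464253
d1 = (ln(S_0'/K) + (r + sigma^2/2)*T) / (sigma*sqrt(T)) = 0.53256825
d2 = d1 - sigma*sqrt(T) = -0.11796999
exp(-rT) = 0.94553914
N(d1) = 0.70283376; N(d2) = 0.45304572
C = S_0' * N(d1) - K * exp(-rT) * N(d2) = 9.42464253 * 0.70283376 - 8.7100 * 0.94553914 * 0.45304572 = 2.8928

Answer: Price = 2.8928


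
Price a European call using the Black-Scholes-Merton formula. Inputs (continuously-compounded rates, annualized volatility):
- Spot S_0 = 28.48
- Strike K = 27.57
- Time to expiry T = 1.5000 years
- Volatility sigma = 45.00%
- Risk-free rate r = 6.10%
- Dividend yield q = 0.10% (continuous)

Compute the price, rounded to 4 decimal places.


d1 = (ln(S/K) + (r - q + 0.5*sigma^2) * T) / (sigma * sqrt(T)) = 0.49778868
d2 = d1 - sigma * sqrt(T) = -0.05334651
exp(-rT) = 0.91256132; exp(-qT) = 0.99850112
C = S_0 * exp(-qT) * N(d1) - K * exp(-rT) * N(d2)
N(d1) = 0.69068350; N(d2) = 0.47872791
C = 28.4800 * 0.99850112 * 0.69068350 - 27.5700 * 0.91256132 * 0.47872791 = 7.5967

Answer: Price = 7.5967


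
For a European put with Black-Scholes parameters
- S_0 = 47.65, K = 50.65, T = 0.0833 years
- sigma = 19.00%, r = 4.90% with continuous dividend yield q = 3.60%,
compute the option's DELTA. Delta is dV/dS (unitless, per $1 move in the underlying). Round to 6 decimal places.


Answer: Delta = -0.854278

Derivation:
d1 = -1.0662474348; d2 = -1.1210847396
phi(d1) = 0.2259638317; exp(-qT) = 0.9970056919; exp(-rT) = 0.9959266188
N(-d1) = 0.8568440977
Delta = -exp(-qT) * N(-d1) = -0.9970056919 * 0.8568440977 = -0.854278


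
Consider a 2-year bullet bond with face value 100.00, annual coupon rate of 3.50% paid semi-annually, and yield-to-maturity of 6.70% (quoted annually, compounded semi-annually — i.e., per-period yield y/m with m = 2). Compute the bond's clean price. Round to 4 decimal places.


Answer: Price = 94.1021

Derivation:
Coupon per period c = face * coupon_rate / m = 1.750000
Periods per year m = 2; per-period yield y/m = 0.033500
Number of cashflows N = 4
Cashflows (t years, CF_t, discount factor 1/(1+y/m)^(m*t), PV):
  t = 0.5000: CF_t = 1.750000, DF = 0.967586, PV = 1.693275
  t = 1.0000: CF_t = 1.750000, DF = 0.936222, PV = 1.638389
  t = 1.5000: CF_t = 1.750000, DF = 0.905876, PV = 1.585282
  t = 2.0000: CF_t = 101.750000, DF = 0.876512, PV = 89.185139
Price P = sum_t PV_t = 94.102086


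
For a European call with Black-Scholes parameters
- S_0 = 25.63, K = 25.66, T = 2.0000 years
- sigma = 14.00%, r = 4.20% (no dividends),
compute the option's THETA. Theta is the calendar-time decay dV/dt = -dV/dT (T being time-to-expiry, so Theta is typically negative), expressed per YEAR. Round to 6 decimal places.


d1 = 0.5173505408; d2 = 0.3193606421
phi(d1) = 0.3489717435; exp(-qT) = 1.0000000000; exp(-rT) = 0.9194312561
Theta = -S*exp(-qT)*phi(d1)*sigma/(2*sqrt(T)) - r*K*exp(-rT)*N(d2) + q*S*exp(-qT)*N(d1)
N(d1) = 0.6975442605; N(d2) = 0.6252734738; sqrt(T) = 1.4142135624
Term 1 = -25.6300 * 1.0000000000 * 0.3489717435 * 0.1400 / (2 * 1.4142135624) = -0.4427126296
Term 2 = -0.0420 * 25.6600 * 0.9194312561 * 0.6252734738 = -0.6195768906
Term 3 = 0 (no dividend yield, q = 0)
Theta = -0.4427126296 + (-0.6195768906) + (0.0000000000) = -1.062290

Answer: Theta = -1.062290


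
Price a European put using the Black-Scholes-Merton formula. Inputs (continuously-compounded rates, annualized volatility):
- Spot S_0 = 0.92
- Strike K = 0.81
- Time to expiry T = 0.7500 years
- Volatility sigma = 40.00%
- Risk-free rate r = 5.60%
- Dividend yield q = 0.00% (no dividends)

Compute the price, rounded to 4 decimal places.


Answer: Price = 0.0585

Derivation:
d1 = (ln(S/K) + (r - q + 0.5*sigma^2) * T) / (sigma * sqrt(T)) = 0.66204589
d2 = d1 - sigma * sqrt(T) = 0.31563572
exp(-rT) = 0.95886978; exp(-qT) = 1.00000000
P = K * exp(-rT) * N(-d2) - S_0 * exp(-qT) * N(-d1)
N(-d1) = 0.25397091; N(-d2) = 0.37613951
P = 0.8100 * 0.95886978 * 0.37613951 - 0.9200 * 1.00000000 * 0.25397091 = 0.0585


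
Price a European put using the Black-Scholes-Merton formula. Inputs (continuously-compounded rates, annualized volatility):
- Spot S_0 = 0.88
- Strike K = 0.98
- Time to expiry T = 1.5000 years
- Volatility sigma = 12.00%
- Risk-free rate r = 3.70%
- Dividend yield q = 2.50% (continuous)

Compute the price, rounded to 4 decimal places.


Answer: Price = 0.1011

Derivation:
d1 = (ln(S/K) + (r - q + 0.5*sigma^2) * T) / (sigma * sqrt(T)) = -0.53637473
d2 = d1 - sigma * sqrt(T) = -0.68334412
exp(-rT) = 0.94601202; exp(-qT) = 0.96319442
P = K * exp(-rT) * N(-d2) - S_0 * exp(-qT) * N(-d1)
N(-d1) = 0.70415020; N(-d2) = 0.75280529
P = 0.9800 * 0.94601202 * 0.75280529 - 0.8800 * 0.96319442 * 0.70415020 = 0.1011


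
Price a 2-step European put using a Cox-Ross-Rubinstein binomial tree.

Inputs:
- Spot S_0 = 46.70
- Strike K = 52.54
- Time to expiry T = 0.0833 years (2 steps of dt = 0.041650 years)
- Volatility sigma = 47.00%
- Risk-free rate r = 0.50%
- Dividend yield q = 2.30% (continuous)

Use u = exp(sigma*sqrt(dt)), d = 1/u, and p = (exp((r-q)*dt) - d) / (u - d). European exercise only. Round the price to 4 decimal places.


dt = T/N = 0.041650
u = exp(sigma*sqrt(dt)) = 1.100670; d = 1/u = 0.908537
p = (exp((r-q)*dt) - d) / (u - d) = 0.472138
Discount per step: exp(-r*dt) = 0.999792
Stock lattice S(k, i) with i counting down-moves:
  k=0: S(0,0) = 46.7000
  k=1: S(1,0) = 51.4013; S(1,1) = 42.4287
  k=2: S(2,0) = 56.5759; S(2,1) = 46.7000; S(2,2) = 38.5481
Terminal payoffs V(N, i) = max(K - S_T, 0):
  V(2,0) = 0.000000; V(2,1) = 5.840000; V(2,2) = 13.991937
Backward induction: V(k, i) = exp(-r*dt) * [p * V(k+1, i) + (1-p) * V(k+1, i+1)].
  V(1,0) = exp(-r*dt) * [p*0.000000 + (1-p)*5.840000] = 3.082072
  V(1,1) = exp(-r*dt) * [p*5.840000 + (1-p)*13.991937] = 10.140985
  V(0,0) = exp(-r*dt) * [p*3.082072 + (1-p)*10.140985] = 6.806786

Answer: Price = V(0,0) = 6.8068


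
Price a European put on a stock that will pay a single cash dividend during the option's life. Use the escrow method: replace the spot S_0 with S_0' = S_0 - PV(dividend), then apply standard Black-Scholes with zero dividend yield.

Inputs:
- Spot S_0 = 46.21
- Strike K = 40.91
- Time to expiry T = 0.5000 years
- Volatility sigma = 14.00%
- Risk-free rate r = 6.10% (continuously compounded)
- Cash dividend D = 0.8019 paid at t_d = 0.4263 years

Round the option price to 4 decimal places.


PV(D) = D * exp(-r * t_d) = 0.8019 * 0.97433090 = 0.78131595
S_0' = S_0 - PV(D) = 46.2100 - 0.78131595 = 45.42868405
d1 = (ln(S_0'/K) + (r + sigma^2/2)*T) / (sigma*sqrt(T)) = 1.41592255
d2 = d1 - sigma*sqrt(T) = 1.31692760
exp(-rT) = 0.96996043
N(-d1) = 0.07839909; N(-d2) = 0.09393145
P = K * exp(-rT) * N(-d2) - S_0' * N(-d1) = 40.9100 * 0.96996043 * 0.09393145 - 45.42868405 * 0.07839909 = 0.1657

Answer: Price = 0.1657


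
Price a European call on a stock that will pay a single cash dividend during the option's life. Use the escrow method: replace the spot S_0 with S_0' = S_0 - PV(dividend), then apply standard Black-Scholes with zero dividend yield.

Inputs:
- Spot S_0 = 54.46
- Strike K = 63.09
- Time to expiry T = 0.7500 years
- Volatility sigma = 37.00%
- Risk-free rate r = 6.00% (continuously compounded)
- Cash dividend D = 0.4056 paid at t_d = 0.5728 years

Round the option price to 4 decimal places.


PV(D) = D * exp(-r * t_d) = 0.4056 * 0.96621587 = 0.39189716
S_0' = S_0 - PV(D) = 54.4600 - 0.39189716 = 54.06810284
d1 = (ln(S_0'/K) + (r + sigma^2/2)*T) / (sigma*sqrt(T)) = -0.18094583
d2 = d1 - sigma*sqrt(T) = -0.50137523
exp(-rT) = 0.95599748
N(d1) = 0.42820505; N(d2) = 0.30805354
C = S_0' * N(d1) - K * exp(-rT) * N(d2) = 54.06810284 * 0.42820505 - 63.0900 * 0.95599748 * 0.30805354 = 4.5723

Answer: Price = 4.5723


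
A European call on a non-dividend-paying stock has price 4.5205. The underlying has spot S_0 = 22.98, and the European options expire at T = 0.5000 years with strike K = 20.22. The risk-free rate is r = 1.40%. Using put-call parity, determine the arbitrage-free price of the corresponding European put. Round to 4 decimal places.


Answer: Put price = 1.6195

Derivation:
Put-call parity: C - P = S_0 * exp(-qT) - K * exp(-rT).
S_0 * exp(-qT) = 22.9800 * 1.00000000 = 22.98000000
K * exp(-rT) = 20.2200 * 0.99302444 = 20.07895424
P = C - S*exp(-qT) + K*exp(-rT)
P = 4.5205 - 22.98000000 + 20.07895424 = 1.6195


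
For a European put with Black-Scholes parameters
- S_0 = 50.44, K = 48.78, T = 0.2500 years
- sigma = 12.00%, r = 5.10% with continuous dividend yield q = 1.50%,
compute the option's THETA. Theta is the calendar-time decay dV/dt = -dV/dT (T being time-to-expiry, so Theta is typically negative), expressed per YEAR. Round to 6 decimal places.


Answer: Theta = -1.394631

Derivation:
d1 = 0.7377353051; d2 = 0.6777353051
phi(d1) = 0.3038973730; exp(-qT) = 0.9962570225; exp(-rT) = 0.9873309369
Theta = -S*exp(-qT)*phi(d1)*sigma/(2*sqrt(T)) + r*K*exp(-rT)*N(-d2) - q*S*exp(-qT)*N(-d1)
N(-d1) = 0.2303376568; N(-d2) = 0.2489697685; sqrt(T) = 0.5000000000
Term 1 = -50.4400 * 0.9962570225 * 0.3038973730 * 0.1200 / (2 * 0.5000000000) = -1.8325450741
Term 2 = 0.0510 * 48.7800 * 0.9873309369 * 0.2489697685 = 0.6115350209
Term 3 = -0.0150 * 50.4400 * 0.9962570225 * 0.2303376568 = -0.1736211695
Theta = -1.8325450741 + (0.6115350209) + (-0.1736211695) = -1.394631


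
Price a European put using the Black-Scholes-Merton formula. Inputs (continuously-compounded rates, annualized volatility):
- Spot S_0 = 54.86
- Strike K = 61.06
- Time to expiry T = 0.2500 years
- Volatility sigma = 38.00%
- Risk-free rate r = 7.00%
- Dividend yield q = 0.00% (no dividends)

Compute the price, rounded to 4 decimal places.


d1 = (ln(S/K) + (r - q + 0.5*sigma^2) * T) / (sigma * sqrt(T)) = -0.37643422
d2 = d1 - sigma * sqrt(T) = -0.56643422
exp(-rT) = 0.98265224; exp(-qT) = 1.00000000
P = K * exp(-rT) * N(-d2) - S_0 * exp(-qT) * N(-d1)
N(-d1) = 0.64670295; N(-d2) = 0.71445068
P = 61.0600 * 0.98265224 * 0.71445068 - 54.8600 * 1.00000000 * 0.64670295 = 7.3894

Answer: Price = 7.3894


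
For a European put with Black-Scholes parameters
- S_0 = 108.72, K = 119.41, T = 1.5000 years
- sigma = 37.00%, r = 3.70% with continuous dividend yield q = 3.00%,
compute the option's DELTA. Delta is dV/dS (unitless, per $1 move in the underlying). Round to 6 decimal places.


Answer: Delta = -0.461686

Derivation:
d1 = 0.0427840243; d2 = -0.4103715781
phi(d1) = 0.3985773210; exp(-qT) = 0.9559974818; exp(-rT) = 0.9460120237
N(-d1) = 0.4829368496
Delta = -exp(-qT) * N(-d1) = -0.9559974818 * 0.4829368496 = -0.461686


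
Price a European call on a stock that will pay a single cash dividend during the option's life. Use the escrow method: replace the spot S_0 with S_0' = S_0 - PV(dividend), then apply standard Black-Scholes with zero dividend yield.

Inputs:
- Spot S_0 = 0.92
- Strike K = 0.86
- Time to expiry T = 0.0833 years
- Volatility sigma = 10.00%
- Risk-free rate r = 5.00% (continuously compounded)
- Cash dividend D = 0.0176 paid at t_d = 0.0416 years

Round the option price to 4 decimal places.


PV(D) = D * exp(-r * t_d) = 0.0176 * 0.99792216 = 0.01756343
S_0' = S_0 - PV(D) = 0.9200 - 0.01756343 = 0.90243657
d1 = (ln(S_0'/K) + (r + sigma^2/2)*T) / (sigma*sqrt(T)) = 1.82759311
d2 = d1 - sigma*sqrt(T) = 1.79873137
exp(-rT) = 0.99584366
N(d1) = 0.96619468; N(d2) = 0.96396941
C = S_0' * N(d1) - K * exp(-rT) * N(d2) = 0.90243657 * 0.96619468 - 0.8600 * 0.99584366 * 0.96396941 = 0.0464

Answer: Price = 0.0464


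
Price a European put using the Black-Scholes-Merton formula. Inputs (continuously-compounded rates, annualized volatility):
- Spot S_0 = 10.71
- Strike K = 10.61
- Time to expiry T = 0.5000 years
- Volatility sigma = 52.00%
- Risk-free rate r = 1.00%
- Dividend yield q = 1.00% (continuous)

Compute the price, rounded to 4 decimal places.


Answer: Price = 1.4979

Derivation:
d1 = (ln(S/K) + (r - q + 0.5*sigma^2) * T) / (sigma * sqrt(T)) = 0.20936053
d2 = d1 - sigma * sqrt(T) = -0.15833499
exp(-rT) = 0.99501248; exp(-qT) = 0.99501248
P = K * exp(-rT) * N(-d2) - S_0 * exp(-qT) * N(-d1)
N(-d1) = 0.41708340; N(-d2) = 0.56290358
P = 10.6100 * 0.99501248 * 0.56290358 - 10.7100 * 0.99501248 * 0.41708340 = 1.4979


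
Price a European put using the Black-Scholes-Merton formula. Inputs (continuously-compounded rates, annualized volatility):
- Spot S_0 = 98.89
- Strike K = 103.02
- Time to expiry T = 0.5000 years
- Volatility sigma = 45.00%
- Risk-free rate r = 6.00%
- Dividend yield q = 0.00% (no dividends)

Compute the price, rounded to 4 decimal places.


d1 = (ln(S/K) + (r - q + 0.5*sigma^2) * T) / (sigma * sqrt(T)) = 0.12479642
d2 = d1 - sigma * sqrt(T) = -0.19340163
exp(-rT) = 0.97044553; exp(-qT) = 1.00000000
P = K * exp(-rT) * N(-d2) - S_0 * exp(-qT) * N(-d1)
N(-d1) = 0.45034236; N(-d2) = 0.57667778
P = 103.0200 * 0.97044553 * 0.57667778 - 98.8900 * 1.00000000 * 0.45034236 = 13.1192

Answer: Price = 13.1192


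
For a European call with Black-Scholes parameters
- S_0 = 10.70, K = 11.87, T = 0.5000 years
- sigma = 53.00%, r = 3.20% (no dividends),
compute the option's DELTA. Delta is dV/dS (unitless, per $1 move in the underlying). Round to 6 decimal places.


Answer: Delta = 0.481330

Derivation:
d1 = -0.0468170521; d2 = -0.4215836461
phi(d1) = 0.3985053118; exp(-qT) = 1.0000000000; exp(-rT) = 0.9841273201
N(d1) = 0.4813295192
Delta = exp(-qT) * N(d1) = 1.0000000000 * 0.4813295192 = 0.481330


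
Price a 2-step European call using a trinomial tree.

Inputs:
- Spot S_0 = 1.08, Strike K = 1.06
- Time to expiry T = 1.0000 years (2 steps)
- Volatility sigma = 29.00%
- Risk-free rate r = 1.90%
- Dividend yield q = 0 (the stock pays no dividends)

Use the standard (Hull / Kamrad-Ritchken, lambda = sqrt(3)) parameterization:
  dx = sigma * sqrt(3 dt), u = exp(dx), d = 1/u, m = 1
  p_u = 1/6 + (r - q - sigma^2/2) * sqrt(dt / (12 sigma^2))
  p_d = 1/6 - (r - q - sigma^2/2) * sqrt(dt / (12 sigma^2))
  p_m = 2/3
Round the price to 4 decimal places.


dt = T/N = 0.500000; dx = sigma*sqrt(3*dt) = 0.355176
u = exp(dx) = 1.426432; d = 1/u = 0.701050
p_u = 0.150442, p_m = 0.666667, p_d = 0.182891
Discount per step: exp(-r*dt) = 0.990545
Stock lattice S(k, j) with j the centered position index:
  k=0: S(0,+0) = 1.0800
  k=1: S(1,-1) = 0.7571; S(1,+0) = 1.0800; S(1,+1) = 1.5405
  k=2: S(2,-2) = 0.5308; S(2,-1) = 0.7571; S(2,+0) = 1.0800; S(2,+1) = 1.5405; S(2,+2) = 2.1975
Terminal payoffs V(N, j) = max(S_T - K, 0):
  V(2,-2) = 0.000000; V(2,-1) = 0.000000; V(2,+0) = 0.020000; V(2,+1) = 0.480546; V(2,+2) = 1.137484
Backward induction: V(k, j) = exp(-r*dt) * [p_u * V(k+1, j+1) + p_m * V(k+1, j) + p_d * V(k+1, j-1)]
  V(1,-1) = exp(-r*dt) * [p_u*0.020000 + p_m*0.000000 + p_d*0.000000] = 0.002980
  V(1,+0) = exp(-r*dt) * [p_u*0.480546 + p_m*0.020000 + p_d*0.000000] = 0.084818
  V(1,+1) = exp(-r*dt) * [p_u*1.137484 + p_m*0.480546 + p_d*0.020000] = 0.490466
  V(0,+0) = exp(-r*dt) * [p_u*0.490466 + p_m*0.084818 + p_d*0.002980] = 0.129640

Answer: Price = V(0,0) = 0.1296


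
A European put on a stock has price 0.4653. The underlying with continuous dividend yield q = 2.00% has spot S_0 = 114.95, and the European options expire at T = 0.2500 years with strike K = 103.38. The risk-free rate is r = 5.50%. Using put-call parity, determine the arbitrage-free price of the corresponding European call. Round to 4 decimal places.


Answer: Call price = 12.8737

Derivation:
Put-call parity: C - P = S_0 * exp(-qT) - K * exp(-rT).
S_0 * exp(-qT) = 114.9500 * 0.99501248 = 114.37668448
K * exp(-rT) = 103.3800 * 0.98634410 = 101.96825300
C = P + S*exp(-qT) - K*exp(-rT)
C = 0.4653 + 114.37668448 - 101.96825300 = 12.8737


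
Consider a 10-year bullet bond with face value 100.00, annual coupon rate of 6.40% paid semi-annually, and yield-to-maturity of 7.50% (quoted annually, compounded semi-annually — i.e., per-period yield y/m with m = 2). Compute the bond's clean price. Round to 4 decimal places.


Coupon per period c = face * coupon_rate / m = 3.200000
Periods per year m = 2; per-period yield y/m = 0.037500
Number of cashflows N = 20
Cashflows (t years, CF_t, discount factor 1/(1+y/m)^(m*t), PV):
  t = 0.5000: CF_t = 3.200000, DF = 0.963855, PV = 3.084337
  t = 1.0000: CF_t = 3.200000, DF = 0.929017, PV = 2.972855
  t = 1.5000: CF_t = 3.200000, DF = 0.895438, PV = 2.865403
  t = 2.0000: CF_t = 3.200000, DF = 0.863073, PV = 2.761834
  t = 2.5000: CF_t = 3.200000, DF = 0.831878, PV = 2.662009
  t = 3.0000: CF_t = 3.200000, DF = 0.801810, PV = 2.565791
  t = 3.5000: CF_t = 3.200000, DF = 0.772829, PV = 2.473052
  t = 4.0000: CF_t = 3.200000, DF = 0.744895, PV = 2.383665
  t = 4.5000: CF_t = 3.200000, DF = 0.717971, PV = 2.297508
  t = 5.0000: CF_t = 3.200000, DF = 0.692020, PV = 2.214466
  t = 5.5000: CF_t = 3.200000, DF = 0.667008, PV = 2.134425
  t = 6.0000: CF_t = 3.200000, DF = 0.642899, PV = 2.057277
  t = 6.5000: CF_t = 3.200000, DF = 0.619662, PV = 1.982917
  t = 7.0000: CF_t = 3.200000, DF = 0.597264, PV = 1.911246
  t = 7.5000: CF_t = 3.200000, DF = 0.575676, PV = 1.842164
  t = 8.0000: CF_t = 3.200000, DF = 0.554869, PV = 1.775580
  t = 8.5000: CF_t = 3.200000, DF = 0.534813, PV = 1.711403
  t = 9.0000: CF_t = 3.200000, DF = 0.515483, PV = 1.649545
  t = 9.5000: CF_t = 3.200000, DF = 0.496851, PV = 1.589923
  t = 10.0000: CF_t = 103.200000, DF = 0.478892, PV = 49.421690
Price P = sum_t PV_t = 92.357088

Answer: Price = 92.3571


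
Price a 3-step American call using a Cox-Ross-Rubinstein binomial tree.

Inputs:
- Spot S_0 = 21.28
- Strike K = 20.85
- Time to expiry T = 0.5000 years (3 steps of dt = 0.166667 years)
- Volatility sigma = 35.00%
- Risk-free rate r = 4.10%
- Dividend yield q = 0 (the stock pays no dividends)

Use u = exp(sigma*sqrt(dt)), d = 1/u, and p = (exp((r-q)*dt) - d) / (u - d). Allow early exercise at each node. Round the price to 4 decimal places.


dt = T/N = 0.166667
u = exp(sigma*sqrt(dt)) = 1.153599; d = 1/u = 0.866852
p = (exp((r-q)*dt) - d) / (u - d) = 0.488251
Discount per step: exp(-r*dt) = 0.993190
Stock lattice S(k, i) with i counting down-moves:
  k=0: S(0,0) = 21.2800
  k=1: S(1,0) = 24.5486; S(1,1) = 18.4466
  k=2: S(2,0) = 28.3192; S(2,1) = 21.2800; S(2,2) = 15.9905
  k=3: S(3,0) = 32.6691; S(3,1) = 24.5486; S(3,2) = 18.4466; S(3,3) = 13.8614
Terminal payoffs V(N, i) = max(S_T - K, 0):
  V(3,0) = 11.819057; V(3,1) = 3.698594; V(3,2) = 0.000000; V(3,3) = 0.000000
Backward induction: V(k, i) = exp(-r*dt) * [p * V(k+1, i) + (1-p) * V(k+1, i+1)]; then take max(V_cont, immediate exercise) for American.
  V(2,0) = exp(-r*dt) * [p*11.819057 + (1-p)*3.698594] = 7.611230; exercise = 7.469241; V(2,0) = max -> 7.611230
  V(2,1) = exp(-r*dt) * [p*3.698594 + (1-p)*0.000000] = 1.793544; exercise = 0.430000; V(2,1) = max -> 1.793544
  V(2,2) = exp(-r*dt) * [p*0.000000 + (1-p)*0.000000] = 0.000000; exercise = 0.000000; V(2,2) = max -> 0.000000
  V(1,0) = exp(-r*dt) * [p*7.611230 + (1-p)*1.793544] = 4.602478; exercise = 3.698594; V(1,0) = max -> 4.602478
  V(1,1) = exp(-r*dt) * [p*1.793544 + (1-p)*0.000000] = 0.869736; exercise = 0.000000; V(1,1) = max -> 0.869736
  V(0,0) = exp(-r*dt) * [p*4.602478 + (1-p)*0.869736] = 2.673917; exercise = 0.430000; V(0,0) = max -> 2.673917

Answer: Price = V(0,0) = 2.6739


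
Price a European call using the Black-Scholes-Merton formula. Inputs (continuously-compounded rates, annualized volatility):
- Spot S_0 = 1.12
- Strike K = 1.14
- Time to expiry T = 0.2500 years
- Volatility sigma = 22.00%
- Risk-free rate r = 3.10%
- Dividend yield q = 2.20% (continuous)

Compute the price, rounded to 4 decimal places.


d1 = (ln(S/K) + (r - q + 0.5*sigma^2) * T) / (sigma * sqrt(T)) = -0.08545070
d2 = d1 - sigma * sqrt(T) = -0.19545070
exp(-rT) = 0.99227995; exp(-qT) = 0.99451510
C = S_0 * exp(-qT) * N(d1) - K * exp(-rT) * N(d2)
N(d1) = 0.46595154; N(d2) = 0.42252006
C = 1.1200 * 0.99451510 * 0.46595154 - 1.1400 * 0.99227995 * 0.42252006 = 0.0410

Answer: Price = 0.0410
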